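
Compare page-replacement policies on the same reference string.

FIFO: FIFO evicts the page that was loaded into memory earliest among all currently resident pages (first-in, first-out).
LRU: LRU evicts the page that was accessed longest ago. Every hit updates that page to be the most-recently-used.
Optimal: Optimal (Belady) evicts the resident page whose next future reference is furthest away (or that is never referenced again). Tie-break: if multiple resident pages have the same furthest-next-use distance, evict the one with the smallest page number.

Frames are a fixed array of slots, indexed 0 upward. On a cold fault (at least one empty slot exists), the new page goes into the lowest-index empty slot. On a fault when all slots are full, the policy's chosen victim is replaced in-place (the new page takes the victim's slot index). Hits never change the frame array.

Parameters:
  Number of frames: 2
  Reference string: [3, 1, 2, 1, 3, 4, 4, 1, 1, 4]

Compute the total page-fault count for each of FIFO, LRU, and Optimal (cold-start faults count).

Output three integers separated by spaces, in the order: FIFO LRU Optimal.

Answer: 6 6 5

Derivation:
--- FIFO ---
  step 0: ref 3 -> FAULT, frames=[3,-] (faults so far: 1)
  step 1: ref 1 -> FAULT, frames=[3,1] (faults so far: 2)
  step 2: ref 2 -> FAULT, evict 3, frames=[2,1] (faults so far: 3)
  step 3: ref 1 -> HIT, frames=[2,1] (faults so far: 3)
  step 4: ref 3 -> FAULT, evict 1, frames=[2,3] (faults so far: 4)
  step 5: ref 4 -> FAULT, evict 2, frames=[4,3] (faults so far: 5)
  step 6: ref 4 -> HIT, frames=[4,3] (faults so far: 5)
  step 7: ref 1 -> FAULT, evict 3, frames=[4,1] (faults so far: 6)
  step 8: ref 1 -> HIT, frames=[4,1] (faults so far: 6)
  step 9: ref 4 -> HIT, frames=[4,1] (faults so far: 6)
  FIFO total faults: 6
--- LRU ---
  step 0: ref 3 -> FAULT, frames=[3,-] (faults so far: 1)
  step 1: ref 1 -> FAULT, frames=[3,1] (faults so far: 2)
  step 2: ref 2 -> FAULT, evict 3, frames=[2,1] (faults so far: 3)
  step 3: ref 1 -> HIT, frames=[2,1] (faults so far: 3)
  step 4: ref 3 -> FAULT, evict 2, frames=[3,1] (faults so far: 4)
  step 5: ref 4 -> FAULT, evict 1, frames=[3,4] (faults so far: 5)
  step 6: ref 4 -> HIT, frames=[3,4] (faults so far: 5)
  step 7: ref 1 -> FAULT, evict 3, frames=[1,4] (faults so far: 6)
  step 8: ref 1 -> HIT, frames=[1,4] (faults so far: 6)
  step 9: ref 4 -> HIT, frames=[1,4] (faults so far: 6)
  LRU total faults: 6
--- Optimal ---
  step 0: ref 3 -> FAULT, frames=[3,-] (faults so far: 1)
  step 1: ref 1 -> FAULT, frames=[3,1] (faults so far: 2)
  step 2: ref 2 -> FAULT, evict 3, frames=[2,1] (faults so far: 3)
  step 3: ref 1 -> HIT, frames=[2,1] (faults so far: 3)
  step 4: ref 3 -> FAULT, evict 2, frames=[3,1] (faults so far: 4)
  step 5: ref 4 -> FAULT, evict 3, frames=[4,1] (faults so far: 5)
  step 6: ref 4 -> HIT, frames=[4,1] (faults so far: 5)
  step 7: ref 1 -> HIT, frames=[4,1] (faults so far: 5)
  step 8: ref 1 -> HIT, frames=[4,1] (faults so far: 5)
  step 9: ref 4 -> HIT, frames=[4,1] (faults so far: 5)
  Optimal total faults: 5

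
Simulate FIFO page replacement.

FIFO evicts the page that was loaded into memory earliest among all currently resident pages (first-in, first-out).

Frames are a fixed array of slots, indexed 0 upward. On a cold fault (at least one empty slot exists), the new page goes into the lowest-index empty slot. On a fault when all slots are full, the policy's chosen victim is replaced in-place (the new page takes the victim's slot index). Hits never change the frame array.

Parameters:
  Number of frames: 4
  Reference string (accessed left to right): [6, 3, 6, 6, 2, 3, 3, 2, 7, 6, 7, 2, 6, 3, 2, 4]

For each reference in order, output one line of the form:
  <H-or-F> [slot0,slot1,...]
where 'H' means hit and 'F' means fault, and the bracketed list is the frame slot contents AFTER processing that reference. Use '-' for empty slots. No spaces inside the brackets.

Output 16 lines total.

F [6,-,-,-]
F [6,3,-,-]
H [6,3,-,-]
H [6,3,-,-]
F [6,3,2,-]
H [6,3,2,-]
H [6,3,2,-]
H [6,3,2,-]
F [6,3,2,7]
H [6,3,2,7]
H [6,3,2,7]
H [6,3,2,7]
H [6,3,2,7]
H [6,3,2,7]
H [6,3,2,7]
F [4,3,2,7]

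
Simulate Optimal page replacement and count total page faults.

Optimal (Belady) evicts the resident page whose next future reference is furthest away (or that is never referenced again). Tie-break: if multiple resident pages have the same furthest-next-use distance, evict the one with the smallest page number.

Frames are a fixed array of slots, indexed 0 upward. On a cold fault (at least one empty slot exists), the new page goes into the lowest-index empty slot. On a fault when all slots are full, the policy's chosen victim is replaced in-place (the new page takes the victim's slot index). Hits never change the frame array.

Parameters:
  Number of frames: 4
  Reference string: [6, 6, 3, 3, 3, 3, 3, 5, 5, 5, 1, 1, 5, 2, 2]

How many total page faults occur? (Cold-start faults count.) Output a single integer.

Answer: 5

Derivation:
Step 0: ref 6 → FAULT, frames=[6,-,-,-]
Step 1: ref 6 → HIT, frames=[6,-,-,-]
Step 2: ref 3 → FAULT, frames=[6,3,-,-]
Step 3: ref 3 → HIT, frames=[6,3,-,-]
Step 4: ref 3 → HIT, frames=[6,3,-,-]
Step 5: ref 3 → HIT, frames=[6,3,-,-]
Step 6: ref 3 → HIT, frames=[6,3,-,-]
Step 7: ref 5 → FAULT, frames=[6,3,5,-]
Step 8: ref 5 → HIT, frames=[6,3,5,-]
Step 9: ref 5 → HIT, frames=[6,3,5,-]
Step 10: ref 1 → FAULT, frames=[6,3,5,1]
Step 11: ref 1 → HIT, frames=[6,3,5,1]
Step 12: ref 5 → HIT, frames=[6,3,5,1]
Step 13: ref 2 → FAULT (evict 1), frames=[6,3,5,2]
Step 14: ref 2 → HIT, frames=[6,3,5,2]
Total faults: 5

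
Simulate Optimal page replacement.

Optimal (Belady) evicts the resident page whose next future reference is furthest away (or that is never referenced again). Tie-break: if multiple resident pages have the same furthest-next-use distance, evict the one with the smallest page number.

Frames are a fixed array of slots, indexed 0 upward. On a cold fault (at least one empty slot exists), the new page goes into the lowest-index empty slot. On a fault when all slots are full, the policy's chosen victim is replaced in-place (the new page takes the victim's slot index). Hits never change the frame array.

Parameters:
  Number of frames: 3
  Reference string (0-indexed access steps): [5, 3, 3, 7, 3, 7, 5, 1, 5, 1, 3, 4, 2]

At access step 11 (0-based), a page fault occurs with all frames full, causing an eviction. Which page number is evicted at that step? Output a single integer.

Answer: 1

Derivation:
Step 0: ref 5 -> FAULT, frames=[5,-,-]
Step 1: ref 3 -> FAULT, frames=[5,3,-]
Step 2: ref 3 -> HIT, frames=[5,3,-]
Step 3: ref 7 -> FAULT, frames=[5,3,7]
Step 4: ref 3 -> HIT, frames=[5,3,7]
Step 5: ref 7 -> HIT, frames=[5,3,7]
Step 6: ref 5 -> HIT, frames=[5,3,7]
Step 7: ref 1 -> FAULT, evict 7, frames=[5,3,1]
Step 8: ref 5 -> HIT, frames=[5,3,1]
Step 9: ref 1 -> HIT, frames=[5,3,1]
Step 10: ref 3 -> HIT, frames=[5,3,1]
Step 11: ref 4 -> FAULT, evict 1, frames=[5,3,4]
At step 11: evicted page 1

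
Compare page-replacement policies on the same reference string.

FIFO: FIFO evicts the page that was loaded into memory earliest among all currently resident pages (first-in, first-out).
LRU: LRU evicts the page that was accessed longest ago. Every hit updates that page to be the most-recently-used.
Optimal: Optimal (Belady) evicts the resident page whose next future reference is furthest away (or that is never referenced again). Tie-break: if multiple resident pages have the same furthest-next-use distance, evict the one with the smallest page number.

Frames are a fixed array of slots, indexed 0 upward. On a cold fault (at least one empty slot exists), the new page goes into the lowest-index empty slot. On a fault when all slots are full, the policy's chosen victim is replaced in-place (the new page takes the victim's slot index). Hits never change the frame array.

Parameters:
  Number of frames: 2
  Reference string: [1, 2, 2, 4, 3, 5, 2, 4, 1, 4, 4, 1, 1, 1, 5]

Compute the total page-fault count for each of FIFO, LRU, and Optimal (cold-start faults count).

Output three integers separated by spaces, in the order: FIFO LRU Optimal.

Answer: 9 9 8

Derivation:
--- FIFO ---
  step 0: ref 1 -> FAULT, frames=[1,-] (faults so far: 1)
  step 1: ref 2 -> FAULT, frames=[1,2] (faults so far: 2)
  step 2: ref 2 -> HIT, frames=[1,2] (faults so far: 2)
  step 3: ref 4 -> FAULT, evict 1, frames=[4,2] (faults so far: 3)
  step 4: ref 3 -> FAULT, evict 2, frames=[4,3] (faults so far: 4)
  step 5: ref 5 -> FAULT, evict 4, frames=[5,3] (faults so far: 5)
  step 6: ref 2 -> FAULT, evict 3, frames=[5,2] (faults so far: 6)
  step 7: ref 4 -> FAULT, evict 5, frames=[4,2] (faults so far: 7)
  step 8: ref 1 -> FAULT, evict 2, frames=[4,1] (faults so far: 8)
  step 9: ref 4 -> HIT, frames=[4,1] (faults so far: 8)
  step 10: ref 4 -> HIT, frames=[4,1] (faults so far: 8)
  step 11: ref 1 -> HIT, frames=[4,1] (faults so far: 8)
  step 12: ref 1 -> HIT, frames=[4,1] (faults so far: 8)
  step 13: ref 1 -> HIT, frames=[4,1] (faults so far: 8)
  step 14: ref 5 -> FAULT, evict 4, frames=[5,1] (faults so far: 9)
  FIFO total faults: 9
--- LRU ---
  step 0: ref 1 -> FAULT, frames=[1,-] (faults so far: 1)
  step 1: ref 2 -> FAULT, frames=[1,2] (faults so far: 2)
  step 2: ref 2 -> HIT, frames=[1,2] (faults so far: 2)
  step 3: ref 4 -> FAULT, evict 1, frames=[4,2] (faults so far: 3)
  step 4: ref 3 -> FAULT, evict 2, frames=[4,3] (faults so far: 4)
  step 5: ref 5 -> FAULT, evict 4, frames=[5,3] (faults so far: 5)
  step 6: ref 2 -> FAULT, evict 3, frames=[5,2] (faults so far: 6)
  step 7: ref 4 -> FAULT, evict 5, frames=[4,2] (faults so far: 7)
  step 8: ref 1 -> FAULT, evict 2, frames=[4,1] (faults so far: 8)
  step 9: ref 4 -> HIT, frames=[4,1] (faults so far: 8)
  step 10: ref 4 -> HIT, frames=[4,1] (faults so far: 8)
  step 11: ref 1 -> HIT, frames=[4,1] (faults so far: 8)
  step 12: ref 1 -> HIT, frames=[4,1] (faults so far: 8)
  step 13: ref 1 -> HIT, frames=[4,1] (faults so far: 8)
  step 14: ref 5 -> FAULT, evict 4, frames=[5,1] (faults so far: 9)
  LRU total faults: 9
--- Optimal ---
  step 0: ref 1 -> FAULT, frames=[1,-] (faults so far: 1)
  step 1: ref 2 -> FAULT, frames=[1,2] (faults so far: 2)
  step 2: ref 2 -> HIT, frames=[1,2] (faults so far: 2)
  step 3: ref 4 -> FAULT, evict 1, frames=[4,2] (faults so far: 3)
  step 4: ref 3 -> FAULT, evict 4, frames=[3,2] (faults so far: 4)
  step 5: ref 5 -> FAULT, evict 3, frames=[5,2] (faults so far: 5)
  step 6: ref 2 -> HIT, frames=[5,2] (faults so far: 5)
  step 7: ref 4 -> FAULT, evict 2, frames=[5,4] (faults so far: 6)
  step 8: ref 1 -> FAULT, evict 5, frames=[1,4] (faults so far: 7)
  step 9: ref 4 -> HIT, frames=[1,4] (faults so far: 7)
  step 10: ref 4 -> HIT, frames=[1,4] (faults so far: 7)
  step 11: ref 1 -> HIT, frames=[1,4] (faults so far: 7)
  step 12: ref 1 -> HIT, frames=[1,4] (faults so far: 7)
  step 13: ref 1 -> HIT, frames=[1,4] (faults so far: 7)
  step 14: ref 5 -> FAULT, evict 1, frames=[5,4] (faults so far: 8)
  Optimal total faults: 8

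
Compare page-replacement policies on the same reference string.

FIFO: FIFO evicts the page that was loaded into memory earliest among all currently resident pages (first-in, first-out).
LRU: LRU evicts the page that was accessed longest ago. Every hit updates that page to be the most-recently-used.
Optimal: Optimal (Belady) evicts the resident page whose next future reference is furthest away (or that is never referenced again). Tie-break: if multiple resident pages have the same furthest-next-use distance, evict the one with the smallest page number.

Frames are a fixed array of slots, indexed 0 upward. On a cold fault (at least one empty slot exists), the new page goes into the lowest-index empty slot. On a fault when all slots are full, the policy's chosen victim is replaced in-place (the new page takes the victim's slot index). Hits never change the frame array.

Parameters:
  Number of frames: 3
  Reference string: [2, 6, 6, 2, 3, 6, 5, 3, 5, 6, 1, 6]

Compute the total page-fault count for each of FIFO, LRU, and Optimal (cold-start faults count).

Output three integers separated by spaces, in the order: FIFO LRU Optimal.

--- FIFO ---
  step 0: ref 2 -> FAULT, frames=[2,-,-] (faults so far: 1)
  step 1: ref 6 -> FAULT, frames=[2,6,-] (faults so far: 2)
  step 2: ref 6 -> HIT, frames=[2,6,-] (faults so far: 2)
  step 3: ref 2 -> HIT, frames=[2,6,-] (faults so far: 2)
  step 4: ref 3 -> FAULT, frames=[2,6,3] (faults so far: 3)
  step 5: ref 6 -> HIT, frames=[2,6,3] (faults so far: 3)
  step 6: ref 5 -> FAULT, evict 2, frames=[5,6,3] (faults so far: 4)
  step 7: ref 3 -> HIT, frames=[5,6,3] (faults so far: 4)
  step 8: ref 5 -> HIT, frames=[5,6,3] (faults so far: 4)
  step 9: ref 6 -> HIT, frames=[5,6,3] (faults so far: 4)
  step 10: ref 1 -> FAULT, evict 6, frames=[5,1,3] (faults so far: 5)
  step 11: ref 6 -> FAULT, evict 3, frames=[5,1,6] (faults so far: 6)
  FIFO total faults: 6
--- LRU ---
  step 0: ref 2 -> FAULT, frames=[2,-,-] (faults so far: 1)
  step 1: ref 6 -> FAULT, frames=[2,6,-] (faults so far: 2)
  step 2: ref 6 -> HIT, frames=[2,6,-] (faults so far: 2)
  step 3: ref 2 -> HIT, frames=[2,6,-] (faults so far: 2)
  step 4: ref 3 -> FAULT, frames=[2,6,3] (faults so far: 3)
  step 5: ref 6 -> HIT, frames=[2,6,3] (faults so far: 3)
  step 6: ref 5 -> FAULT, evict 2, frames=[5,6,3] (faults so far: 4)
  step 7: ref 3 -> HIT, frames=[5,6,3] (faults so far: 4)
  step 8: ref 5 -> HIT, frames=[5,6,3] (faults so far: 4)
  step 9: ref 6 -> HIT, frames=[5,6,3] (faults so far: 4)
  step 10: ref 1 -> FAULT, evict 3, frames=[5,6,1] (faults so far: 5)
  step 11: ref 6 -> HIT, frames=[5,6,1] (faults so far: 5)
  LRU total faults: 5
--- Optimal ---
  step 0: ref 2 -> FAULT, frames=[2,-,-] (faults so far: 1)
  step 1: ref 6 -> FAULT, frames=[2,6,-] (faults so far: 2)
  step 2: ref 6 -> HIT, frames=[2,6,-] (faults so far: 2)
  step 3: ref 2 -> HIT, frames=[2,6,-] (faults so far: 2)
  step 4: ref 3 -> FAULT, frames=[2,6,3] (faults so far: 3)
  step 5: ref 6 -> HIT, frames=[2,6,3] (faults so far: 3)
  step 6: ref 5 -> FAULT, evict 2, frames=[5,6,3] (faults so far: 4)
  step 7: ref 3 -> HIT, frames=[5,6,3] (faults so far: 4)
  step 8: ref 5 -> HIT, frames=[5,6,3] (faults so far: 4)
  step 9: ref 6 -> HIT, frames=[5,6,3] (faults so far: 4)
  step 10: ref 1 -> FAULT, evict 3, frames=[5,6,1] (faults so far: 5)
  step 11: ref 6 -> HIT, frames=[5,6,1] (faults so far: 5)
  Optimal total faults: 5

Answer: 6 5 5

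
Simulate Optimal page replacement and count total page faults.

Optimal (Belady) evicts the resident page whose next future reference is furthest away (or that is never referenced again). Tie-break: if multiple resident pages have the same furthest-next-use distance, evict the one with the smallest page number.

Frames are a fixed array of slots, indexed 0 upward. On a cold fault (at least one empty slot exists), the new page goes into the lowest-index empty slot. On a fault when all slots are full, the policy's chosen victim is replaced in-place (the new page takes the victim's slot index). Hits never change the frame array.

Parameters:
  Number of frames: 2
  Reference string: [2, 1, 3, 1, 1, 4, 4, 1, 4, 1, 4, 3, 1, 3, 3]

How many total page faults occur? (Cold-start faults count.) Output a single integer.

Step 0: ref 2 → FAULT, frames=[2,-]
Step 1: ref 1 → FAULT, frames=[2,1]
Step 2: ref 3 → FAULT (evict 2), frames=[3,1]
Step 3: ref 1 → HIT, frames=[3,1]
Step 4: ref 1 → HIT, frames=[3,1]
Step 5: ref 4 → FAULT (evict 3), frames=[4,1]
Step 6: ref 4 → HIT, frames=[4,1]
Step 7: ref 1 → HIT, frames=[4,1]
Step 8: ref 4 → HIT, frames=[4,1]
Step 9: ref 1 → HIT, frames=[4,1]
Step 10: ref 4 → HIT, frames=[4,1]
Step 11: ref 3 → FAULT (evict 4), frames=[3,1]
Step 12: ref 1 → HIT, frames=[3,1]
Step 13: ref 3 → HIT, frames=[3,1]
Step 14: ref 3 → HIT, frames=[3,1]
Total faults: 5

Answer: 5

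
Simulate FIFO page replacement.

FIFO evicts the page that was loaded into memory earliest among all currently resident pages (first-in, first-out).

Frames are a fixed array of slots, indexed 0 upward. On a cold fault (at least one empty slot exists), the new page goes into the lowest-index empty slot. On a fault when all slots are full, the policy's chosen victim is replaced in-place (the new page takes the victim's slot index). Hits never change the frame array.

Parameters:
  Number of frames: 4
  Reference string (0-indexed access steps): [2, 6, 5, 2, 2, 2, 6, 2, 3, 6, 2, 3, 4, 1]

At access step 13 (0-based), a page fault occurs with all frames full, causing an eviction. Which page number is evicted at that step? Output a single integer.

Step 0: ref 2 -> FAULT, frames=[2,-,-,-]
Step 1: ref 6 -> FAULT, frames=[2,6,-,-]
Step 2: ref 5 -> FAULT, frames=[2,6,5,-]
Step 3: ref 2 -> HIT, frames=[2,6,5,-]
Step 4: ref 2 -> HIT, frames=[2,6,5,-]
Step 5: ref 2 -> HIT, frames=[2,6,5,-]
Step 6: ref 6 -> HIT, frames=[2,6,5,-]
Step 7: ref 2 -> HIT, frames=[2,6,5,-]
Step 8: ref 3 -> FAULT, frames=[2,6,5,3]
Step 9: ref 6 -> HIT, frames=[2,6,5,3]
Step 10: ref 2 -> HIT, frames=[2,6,5,3]
Step 11: ref 3 -> HIT, frames=[2,6,5,3]
Step 12: ref 4 -> FAULT, evict 2, frames=[4,6,5,3]
Step 13: ref 1 -> FAULT, evict 6, frames=[4,1,5,3]
At step 13: evicted page 6

Answer: 6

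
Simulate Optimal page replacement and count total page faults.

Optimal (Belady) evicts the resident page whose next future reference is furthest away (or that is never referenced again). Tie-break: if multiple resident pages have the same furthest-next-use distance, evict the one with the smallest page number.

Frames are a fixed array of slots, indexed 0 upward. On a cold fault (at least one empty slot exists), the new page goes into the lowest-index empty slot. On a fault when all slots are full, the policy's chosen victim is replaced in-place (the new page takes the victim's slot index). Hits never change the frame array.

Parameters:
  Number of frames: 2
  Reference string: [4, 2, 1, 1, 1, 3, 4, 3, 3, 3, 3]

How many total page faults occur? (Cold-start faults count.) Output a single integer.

Answer: 4

Derivation:
Step 0: ref 4 → FAULT, frames=[4,-]
Step 1: ref 2 → FAULT, frames=[4,2]
Step 2: ref 1 → FAULT (evict 2), frames=[4,1]
Step 3: ref 1 → HIT, frames=[4,1]
Step 4: ref 1 → HIT, frames=[4,1]
Step 5: ref 3 → FAULT (evict 1), frames=[4,3]
Step 6: ref 4 → HIT, frames=[4,3]
Step 7: ref 3 → HIT, frames=[4,3]
Step 8: ref 3 → HIT, frames=[4,3]
Step 9: ref 3 → HIT, frames=[4,3]
Step 10: ref 3 → HIT, frames=[4,3]
Total faults: 4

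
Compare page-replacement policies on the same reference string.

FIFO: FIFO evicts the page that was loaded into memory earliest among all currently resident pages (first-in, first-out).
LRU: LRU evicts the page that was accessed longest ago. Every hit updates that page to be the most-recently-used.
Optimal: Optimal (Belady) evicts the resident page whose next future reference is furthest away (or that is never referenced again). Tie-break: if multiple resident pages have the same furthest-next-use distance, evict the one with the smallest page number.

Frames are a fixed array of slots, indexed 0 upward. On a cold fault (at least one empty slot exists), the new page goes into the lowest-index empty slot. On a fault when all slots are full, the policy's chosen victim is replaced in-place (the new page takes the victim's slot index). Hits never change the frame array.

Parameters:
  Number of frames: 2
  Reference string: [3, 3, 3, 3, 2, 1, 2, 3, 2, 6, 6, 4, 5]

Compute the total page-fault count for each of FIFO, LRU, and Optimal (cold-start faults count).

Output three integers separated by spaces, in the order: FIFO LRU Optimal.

Answer: 8 7 7

Derivation:
--- FIFO ---
  step 0: ref 3 -> FAULT, frames=[3,-] (faults so far: 1)
  step 1: ref 3 -> HIT, frames=[3,-] (faults so far: 1)
  step 2: ref 3 -> HIT, frames=[3,-] (faults so far: 1)
  step 3: ref 3 -> HIT, frames=[3,-] (faults so far: 1)
  step 4: ref 2 -> FAULT, frames=[3,2] (faults so far: 2)
  step 5: ref 1 -> FAULT, evict 3, frames=[1,2] (faults so far: 3)
  step 6: ref 2 -> HIT, frames=[1,2] (faults so far: 3)
  step 7: ref 3 -> FAULT, evict 2, frames=[1,3] (faults so far: 4)
  step 8: ref 2 -> FAULT, evict 1, frames=[2,3] (faults so far: 5)
  step 9: ref 6 -> FAULT, evict 3, frames=[2,6] (faults so far: 6)
  step 10: ref 6 -> HIT, frames=[2,6] (faults so far: 6)
  step 11: ref 4 -> FAULT, evict 2, frames=[4,6] (faults so far: 7)
  step 12: ref 5 -> FAULT, evict 6, frames=[4,5] (faults so far: 8)
  FIFO total faults: 8
--- LRU ---
  step 0: ref 3 -> FAULT, frames=[3,-] (faults so far: 1)
  step 1: ref 3 -> HIT, frames=[3,-] (faults so far: 1)
  step 2: ref 3 -> HIT, frames=[3,-] (faults so far: 1)
  step 3: ref 3 -> HIT, frames=[3,-] (faults so far: 1)
  step 4: ref 2 -> FAULT, frames=[3,2] (faults so far: 2)
  step 5: ref 1 -> FAULT, evict 3, frames=[1,2] (faults so far: 3)
  step 6: ref 2 -> HIT, frames=[1,2] (faults so far: 3)
  step 7: ref 3 -> FAULT, evict 1, frames=[3,2] (faults so far: 4)
  step 8: ref 2 -> HIT, frames=[3,2] (faults so far: 4)
  step 9: ref 6 -> FAULT, evict 3, frames=[6,2] (faults so far: 5)
  step 10: ref 6 -> HIT, frames=[6,2] (faults so far: 5)
  step 11: ref 4 -> FAULT, evict 2, frames=[6,4] (faults so far: 6)
  step 12: ref 5 -> FAULT, evict 6, frames=[5,4] (faults so far: 7)
  LRU total faults: 7
--- Optimal ---
  step 0: ref 3 -> FAULT, frames=[3,-] (faults so far: 1)
  step 1: ref 3 -> HIT, frames=[3,-] (faults so far: 1)
  step 2: ref 3 -> HIT, frames=[3,-] (faults so far: 1)
  step 3: ref 3 -> HIT, frames=[3,-] (faults so far: 1)
  step 4: ref 2 -> FAULT, frames=[3,2] (faults so far: 2)
  step 5: ref 1 -> FAULT, evict 3, frames=[1,2] (faults so far: 3)
  step 6: ref 2 -> HIT, frames=[1,2] (faults so far: 3)
  step 7: ref 3 -> FAULT, evict 1, frames=[3,2] (faults so far: 4)
  step 8: ref 2 -> HIT, frames=[3,2] (faults so far: 4)
  step 9: ref 6 -> FAULT, evict 2, frames=[3,6] (faults so far: 5)
  step 10: ref 6 -> HIT, frames=[3,6] (faults so far: 5)
  step 11: ref 4 -> FAULT, evict 3, frames=[4,6] (faults so far: 6)
  step 12: ref 5 -> FAULT, evict 4, frames=[5,6] (faults so far: 7)
  Optimal total faults: 7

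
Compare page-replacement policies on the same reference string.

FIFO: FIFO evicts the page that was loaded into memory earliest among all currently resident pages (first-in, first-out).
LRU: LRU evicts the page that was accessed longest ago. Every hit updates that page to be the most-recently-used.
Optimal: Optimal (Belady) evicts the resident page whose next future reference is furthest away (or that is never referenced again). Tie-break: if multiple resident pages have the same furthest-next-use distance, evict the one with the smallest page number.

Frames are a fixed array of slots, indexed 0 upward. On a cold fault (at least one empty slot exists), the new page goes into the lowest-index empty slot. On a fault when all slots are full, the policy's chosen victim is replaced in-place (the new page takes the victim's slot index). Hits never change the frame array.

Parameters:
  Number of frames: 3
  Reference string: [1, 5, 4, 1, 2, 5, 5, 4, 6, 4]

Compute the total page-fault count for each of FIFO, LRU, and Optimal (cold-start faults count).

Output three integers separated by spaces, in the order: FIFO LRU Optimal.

Answer: 5 7 5

Derivation:
--- FIFO ---
  step 0: ref 1 -> FAULT, frames=[1,-,-] (faults so far: 1)
  step 1: ref 5 -> FAULT, frames=[1,5,-] (faults so far: 2)
  step 2: ref 4 -> FAULT, frames=[1,5,4] (faults so far: 3)
  step 3: ref 1 -> HIT, frames=[1,5,4] (faults so far: 3)
  step 4: ref 2 -> FAULT, evict 1, frames=[2,5,4] (faults so far: 4)
  step 5: ref 5 -> HIT, frames=[2,5,4] (faults so far: 4)
  step 6: ref 5 -> HIT, frames=[2,5,4] (faults so far: 4)
  step 7: ref 4 -> HIT, frames=[2,5,4] (faults so far: 4)
  step 8: ref 6 -> FAULT, evict 5, frames=[2,6,4] (faults so far: 5)
  step 9: ref 4 -> HIT, frames=[2,6,4] (faults so far: 5)
  FIFO total faults: 5
--- LRU ---
  step 0: ref 1 -> FAULT, frames=[1,-,-] (faults so far: 1)
  step 1: ref 5 -> FAULT, frames=[1,5,-] (faults so far: 2)
  step 2: ref 4 -> FAULT, frames=[1,5,4] (faults so far: 3)
  step 3: ref 1 -> HIT, frames=[1,5,4] (faults so far: 3)
  step 4: ref 2 -> FAULT, evict 5, frames=[1,2,4] (faults so far: 4)
  step 5: ref 5 -> FAULT, evict 4, frames=[1,2,5] (faults so far: 5)
  step 6: ref 5 -> HIT, frames=[1,2,5] (faults so far: 5)
  step 7: ref 4 -> FAULT, evict 1, frames=[4,2,5] (faults so far: 6)
  step 8: ref 6 -> FAULT, evict 2, frames=[4,6,5] (faults so far: 7)
  step 9: ref 4 -> HIT, frames=[4,6,5] (faults so far: 7)
  LRU total faults: 7
--- Optimal ---
  step 0: ref 1 -> FAULT, frames=[1,-,-] (faults so far: 1)
  step 1: ref 5 -> FAULT, frames=[1,5,-] (faults so far: 2)
  step 2: ref 4 -> FAULT, frames=[1,5,4] (faults so far: 3)
  step 3: ref 1 -> HIT, frames=[1,5,4] (faults so far: 3)
  step 4: ref 2 -> FAULT, evict 1, frames=[2,5,4] (faults so far: 4)
  step 5: ref 5 -> HIT, frames=[2,5,4] (faults so far: 4)
  step 6: ref 5 -> HIT, frames=[2,5,4] (faults so far: 4)
  step 7: ref 4 -> HIT, frames=[2,5,4] (faults so far: 4)
  step 8: ref 6 -> FAULT, evict 2, frames=[6,5,4] (faults so far: 5)
  step 9: ref 4 -> HIT, frames=[6,5,4] (faults so far: 5)
  Optimal total faults: 5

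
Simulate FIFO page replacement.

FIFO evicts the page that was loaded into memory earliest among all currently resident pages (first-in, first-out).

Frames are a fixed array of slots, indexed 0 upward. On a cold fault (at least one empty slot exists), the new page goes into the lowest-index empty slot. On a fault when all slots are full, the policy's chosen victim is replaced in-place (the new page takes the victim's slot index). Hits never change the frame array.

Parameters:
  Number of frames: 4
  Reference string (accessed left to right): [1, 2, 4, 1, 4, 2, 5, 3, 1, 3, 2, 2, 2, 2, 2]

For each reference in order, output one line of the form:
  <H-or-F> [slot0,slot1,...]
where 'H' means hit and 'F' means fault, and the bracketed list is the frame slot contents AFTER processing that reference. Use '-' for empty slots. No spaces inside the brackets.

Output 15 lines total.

F [1,-,-,-]
F [1,2,-,-]
F [1,2,4,-]
H [1,2,4,-]
H [1,2,4,-]
H [1,2,4,-]
F [1,2,4,5]
F [3,2,4,5]
F [3,1,4,5]
H [3,1,4,5]
F [3,1,2,5]
H [3,1,2,5]
H [3,1,2,5]
H [3,1,2,5]
H [3,1,2,5]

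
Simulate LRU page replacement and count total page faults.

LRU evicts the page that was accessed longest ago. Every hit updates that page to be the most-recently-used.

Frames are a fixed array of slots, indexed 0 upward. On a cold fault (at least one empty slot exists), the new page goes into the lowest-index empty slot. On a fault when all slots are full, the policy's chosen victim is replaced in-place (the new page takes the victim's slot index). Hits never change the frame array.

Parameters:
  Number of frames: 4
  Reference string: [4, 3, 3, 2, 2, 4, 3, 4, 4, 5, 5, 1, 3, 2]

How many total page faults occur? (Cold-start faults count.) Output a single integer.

Answer: 6

Derivation:
Step 0: ref 4 → FAULT, frames=[4,-,-,-]
Step 1: ref 3 → FAULT, frames=[4,3,-,-]
Step 2: ref 3 → HIT, frames=[4,3,-,-]
Step 3: ref 2 → FAULT, frames=[4,3,2,-]
Step 4: ref 2 → HIT, frames=[4,3,2,-]
Step 5: ref 4 → HIT, frames=[4,3,2,-]
Step 6: ref 3 → HIT, frames=[4,3,2,-]
Step 7: ref 4 → HIT, frames=[4,3,2,-]
Step 8: ref 4 → HIT, frames=[4,3,2,-]
Step 9: ref 5 → FAULT, frames=[4,3,2,5]
Step 10: ref 5 → HIT, frames=[4,3,2,5]
Step 11: ref 1 → FAULT (evict 2), frames=[4,3,1,5]
Step 12: ref 3 → HIT, frames=[4,3,1,5]
Step 13: ref 2 → FAULT (evict 4), frames=[2,3,1,5]
Total faults: 6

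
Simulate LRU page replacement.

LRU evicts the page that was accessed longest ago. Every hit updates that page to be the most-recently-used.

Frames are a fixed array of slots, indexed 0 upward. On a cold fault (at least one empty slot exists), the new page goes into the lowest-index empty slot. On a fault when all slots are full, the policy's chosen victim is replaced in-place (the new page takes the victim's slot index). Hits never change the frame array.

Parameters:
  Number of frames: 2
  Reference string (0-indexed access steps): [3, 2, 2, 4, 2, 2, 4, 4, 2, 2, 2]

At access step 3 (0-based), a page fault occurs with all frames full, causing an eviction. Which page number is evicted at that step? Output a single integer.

Answer: 3

Derivation:
Step 0: ref 3 -> FAULT, frames=[3,-]
Step 1: ref 2 -> FAULT, frames=[3,2]
Step 2: ref 2 -> HIT, frames=[3,2]
Step 3: ref 4 -> FAULT, evict 3, frames=[4,2]
At step 3: evicted page 3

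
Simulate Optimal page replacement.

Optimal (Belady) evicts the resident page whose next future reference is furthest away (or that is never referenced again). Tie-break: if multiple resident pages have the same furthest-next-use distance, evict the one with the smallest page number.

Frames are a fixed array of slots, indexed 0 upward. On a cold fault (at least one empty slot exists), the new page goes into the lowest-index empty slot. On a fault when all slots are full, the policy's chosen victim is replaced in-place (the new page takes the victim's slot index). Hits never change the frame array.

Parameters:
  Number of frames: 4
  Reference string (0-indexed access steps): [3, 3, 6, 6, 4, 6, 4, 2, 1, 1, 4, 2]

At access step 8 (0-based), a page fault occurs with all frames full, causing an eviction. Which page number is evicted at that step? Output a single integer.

Answer: 3

Derivation:
Step 0: ref 3 -> FAULT, frames=[3,-,-,-]
Step 1: ref 3 -> HIT, frames=[3,-,-,-]
Step 2: ref 6 -> FAULT, frames=[3,6,-,-]
Step 3: ref 6 -> HIT, frames=[3,6,-,-]
Step 4: ref 4 -> FAULT, frames=[3,6,4,-]
Step 5: ref 6 -> HIT, frames=[3,6,4,-]
Step 6: ref 4 -> HIT, frames=[3,6,4,-]
Step 7: ref 2 -> FAULT, frames=[3,6,4,2]
Step 8: ref 1 -> FAULT, evict 3, frames=[1,6,4,2]
At step 8: evicted page 3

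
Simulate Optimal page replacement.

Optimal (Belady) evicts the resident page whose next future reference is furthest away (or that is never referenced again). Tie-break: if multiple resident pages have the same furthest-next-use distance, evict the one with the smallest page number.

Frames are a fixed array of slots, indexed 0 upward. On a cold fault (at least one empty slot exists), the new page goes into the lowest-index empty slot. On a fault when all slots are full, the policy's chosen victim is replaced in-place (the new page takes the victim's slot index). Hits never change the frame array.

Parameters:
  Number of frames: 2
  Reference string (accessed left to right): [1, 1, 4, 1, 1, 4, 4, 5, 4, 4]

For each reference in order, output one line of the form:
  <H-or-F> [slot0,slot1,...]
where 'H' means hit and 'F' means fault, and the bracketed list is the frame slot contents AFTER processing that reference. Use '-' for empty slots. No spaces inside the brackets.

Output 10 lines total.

F [1,-]
H [1,-]
F [1,4]
H [1,4]
H [1,4]
H [1,4]
H [1,4]
F [5,4]
H [5,4]
H [5,4]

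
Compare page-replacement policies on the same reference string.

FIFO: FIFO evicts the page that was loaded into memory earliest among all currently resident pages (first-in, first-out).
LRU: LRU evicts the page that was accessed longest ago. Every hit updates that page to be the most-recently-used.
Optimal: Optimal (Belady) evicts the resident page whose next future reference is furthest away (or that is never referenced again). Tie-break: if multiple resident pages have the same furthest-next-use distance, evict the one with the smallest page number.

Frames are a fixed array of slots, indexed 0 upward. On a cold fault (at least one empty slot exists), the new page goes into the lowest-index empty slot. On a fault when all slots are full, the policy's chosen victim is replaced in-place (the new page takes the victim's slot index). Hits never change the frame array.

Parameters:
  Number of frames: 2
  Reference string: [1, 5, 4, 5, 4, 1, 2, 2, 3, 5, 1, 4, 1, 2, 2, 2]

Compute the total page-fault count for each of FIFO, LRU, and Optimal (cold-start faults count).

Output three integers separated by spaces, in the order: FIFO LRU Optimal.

--- FIFO ---
  step 0: ref 1 -> FAULT, frames=[1,-] (faults so far: 1)
  step 1: ref 5 -> FAULT, frames=[1,5] (faults so far: 2)
  step 2: ref 4 -> FAULT, evict 1, frames=[4,5] (faults so far: 3)
  step 3: ref 5 -> HIT, frames=[4,5] (faults so far: 3)
  step 4: ref 4 -> HIT, frames=[4,5] (faults so far: 3)
  step 5: ref 1 -> FAULT, evict 5, frames=[4,1] (faults so far: 4)
  step 6: ref 2 -> FAULT, evict 4, frames=[2,1] (faults so far: 5)
  step 7: ref 2 -> HIT, frames=[2,1] (faults so far: 5)
  step 8: ref 3 -> FAULT, evict 1, frames=[2,3] (faults so far: 6)
  step 9: ref 5 -> FAULT, evict 2, frames=[5,3] (faults so far: 7)
  step 10: ref 1 -> FAULT, evict 3, frames=[5,1] (faults so far: 8)
  step 11: ref 4 -> FAULT, evict 5, frames=[4,1] (faults so far: 9)
  step 12: ref 1 -> HIT, frames=[4,1] (faults so far: 9)
  step 13: ref 2 -> FAULT, evict 1, frames=[4,2] (faults so far: 10)
  step 14: ref 2 -> HIT, frames=[4,2] (faults so far: 10)
  step 15: ref 2 -> HIT, frames=[4,2] (faults so far: 10)
  FIFO total faults: 10
--- LRU ---
  step 0: ref 1 -> FAULT, frames=[1,-] (faults so far: 1)
  step 1: ref 5 -> FAULT, frames=[1,5] (faults so far: 2)
  step 2: ref 4 -> FAULT, evict 1, frames=[4,5] (faults so far: 3)
  step 3: ref 5 -> HIT, frames=[4,5] (faults so far: 3)
  step 4: ref 4 -> HIT, frames=[4,5] (faults so far: 3)
  step 5: ref 1 -> FAULT, evict 5, frames=[4,1] (faults so far: 4)
  step 6: ref 2 -> FAULT, evict 4, frames=[2,1] (faults so far: 5)
  step 7: ref 2 -> HIT, frames=[2,1] (faults so far: 5)
  step 8: ref 3 -> FAULT, evict 1, frames=[2,3] (faults so far: 6)
  step 9: ref 5 -> FAULT, evict 2, frames=[5,3] (faults so far: 7)
  step 10: ref 1 -> FAULT, evict 3, frames=[5,1] (faults so far: 8)
  step 11: ref 4 -> FAULT, evict 5, frames=[4,1] (faults so far: 9)
  step 12: ref 1 -> HIT, frames=[4,1] (faults so far: 9)
  step 13: ref 2 -> FAULT, evict 4, frames=[2,1] (faults so far: 10)
  step 14: ref 2 -> HIT, frames=[2,1] (faults so far: 10)
  step 15: ref 2 -> HIT, frames=[2,1] (faults so far: 10)
  LRU total faults: 10
--- Optimal ---
  step 0: ref 1 -> FAULT, frames=[1,-] (faults so far: 1)
  step 1: ref 5 -> FAULT, frames=[1,5] (faults so far: 2)
  step 2: ref 4 -> FAULT, evict 1, frames=[4,5] (faults so far: 3)
  step 3: ref 5 -> HIT, frames=[4,5] (faults so far: 3)
  step 4: ref 4 -> HIT, frames=[4,5] (faults so far: 3)
  step 5: ref 1 -> FAULT, evict 4, frames=[1,5] (faults so far: 4)
  step 6: ref 2 -> FAULT, evict 1, frames=[2,5] (faults so far: 5)
  step 7: ref 2 -> HIT, frames=[2,5] (faults so far: 5)
  step 8: ref 3 -> FAULT, evict 2, frames=[3,5] (faults so far: 6)
  step 9: ref 5 -> HIT, frames=[3,5] (faults so far: 6)
  step 10: ref 1 -> FAULT, evict 3, frames=[1,5] (faults so far: 7)
  step 11: ref 4 -> FAULT, evict 5, frames=[1,4] (faults so far: 8)
  step 12: ref 1 -> HIT, frames=[1,4] (faults so far: 8)
  step 13: ref 2 -> FAULT, evict 1, frames=[2,4] (faults so far: 9)
  step 14: ref 2 -> HIT, frames=[2,4] (faults so far: 9)
  step 15: ref 2 -> HIT, frames=[2,4] (faults so far: 9)
  Optimal total faults: 9

Answer: 10 10 9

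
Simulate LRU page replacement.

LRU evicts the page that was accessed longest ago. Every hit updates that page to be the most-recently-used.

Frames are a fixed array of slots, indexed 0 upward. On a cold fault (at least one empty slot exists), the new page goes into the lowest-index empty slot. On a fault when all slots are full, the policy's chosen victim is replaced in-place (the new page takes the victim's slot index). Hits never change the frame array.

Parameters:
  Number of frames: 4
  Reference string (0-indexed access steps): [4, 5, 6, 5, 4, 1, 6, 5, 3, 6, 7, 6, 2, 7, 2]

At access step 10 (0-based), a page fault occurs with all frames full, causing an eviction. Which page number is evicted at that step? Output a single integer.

Answer: 1

Derivation:
Step 0: ref 4 -> FAULT, frames=[4,-,-,-]
Step 1: ref 5 -> FAULT, frames=[4,5,-,-]
Step 2: ref 6 -> FAULT, frames=[4,5,6,-]
Step 3: ref 5 -> HIT, frames=[4,5,6,-]
Step 4: ref 4 -> HIT, frames=[4,5,6,-]
Step 5: ref 1 -> FAULT, frames=[4,5,6,1]
Step 6: ref 6 -> HIT, frames=[4,5,6,1]
Step 7: ref 5 -> HIT, frames=[4,5,6,1]
Step 8: ref 3 -> FAULT, evict 4, frames=[3,5,6,1]
Step 9: ref 6 -> HIT, frames=[3,5,6,1]
Step 10: ref 7 -> FAULT, evict 1, frames=[3,5,6,7]
At step 10: evicted page 1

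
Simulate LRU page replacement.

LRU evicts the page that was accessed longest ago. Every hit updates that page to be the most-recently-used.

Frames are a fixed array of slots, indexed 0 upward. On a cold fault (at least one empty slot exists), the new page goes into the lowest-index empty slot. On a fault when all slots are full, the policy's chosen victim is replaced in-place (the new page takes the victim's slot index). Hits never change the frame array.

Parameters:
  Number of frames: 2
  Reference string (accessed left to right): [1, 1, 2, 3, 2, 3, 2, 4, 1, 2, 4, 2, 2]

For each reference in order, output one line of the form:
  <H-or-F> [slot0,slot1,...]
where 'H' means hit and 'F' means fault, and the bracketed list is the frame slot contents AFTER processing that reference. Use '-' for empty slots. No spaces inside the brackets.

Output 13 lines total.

F [1,-]
H [1,-]
F [1,2]
F [3,2]
H [3,2]
H [3,2]
H [3,2]
F [4,2]
F [4,1]
F [2,1]
F [2,4]
H [2,4]
H [2,4]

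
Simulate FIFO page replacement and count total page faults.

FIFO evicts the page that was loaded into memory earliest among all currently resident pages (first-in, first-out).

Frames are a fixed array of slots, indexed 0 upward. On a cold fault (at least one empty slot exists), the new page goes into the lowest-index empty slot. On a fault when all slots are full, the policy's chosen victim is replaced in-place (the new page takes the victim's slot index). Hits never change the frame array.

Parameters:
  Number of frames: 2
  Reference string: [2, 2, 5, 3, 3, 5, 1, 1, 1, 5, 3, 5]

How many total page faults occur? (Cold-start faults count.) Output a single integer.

Answer: 6

Derivation:
Step 0: ref 2 → FAULT, frames=[2,-]
Step 1: ref 2 → HIT, frames=[2,-]
Step 2: ref 5 → FAULT, frames=[2,5]
Step 3: ref 3 → FAULT (evict 2), frames=[3,5]
Step 4: ref 3 → HIT, frames=[3,5]
Step 5: ref 5 → HIT, frames=[3,5]
Step 6: ref 1 → FAULT (evict 5), frames=[3,1]
Step 7: ref 1 → HIT, frames=[3,1]
Step 8: ref 1 → HIT, frames=[3,1]
Step 9: ref 5 → FAULT (evict 3), frames=[5,1]
Step 10: ref 3 → FAULT (evict 1), frames=[5,3]
Step 11: ref 5 → HIT, frames=[5,3]
Total faults: 6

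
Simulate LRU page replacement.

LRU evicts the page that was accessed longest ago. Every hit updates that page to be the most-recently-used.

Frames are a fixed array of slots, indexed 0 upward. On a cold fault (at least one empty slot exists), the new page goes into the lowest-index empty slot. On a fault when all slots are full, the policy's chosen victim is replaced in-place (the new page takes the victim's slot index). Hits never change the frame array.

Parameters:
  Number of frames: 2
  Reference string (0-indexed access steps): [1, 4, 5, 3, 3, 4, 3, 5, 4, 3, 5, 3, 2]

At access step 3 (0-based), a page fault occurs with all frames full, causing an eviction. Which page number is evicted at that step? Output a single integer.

Answer: 4

Derivation:
Step 0: ref 1 -> FAULT, frames=[1,-]
Step 1: ref 4 -> FAULT, frames=[1,4]
Step 2: ref 5 -> FAULT, evict 1, frames=[5,4]
Step 3: ref 3 -> FAULT, evict 4, frames=[5,3]
At step 3: evicted page 4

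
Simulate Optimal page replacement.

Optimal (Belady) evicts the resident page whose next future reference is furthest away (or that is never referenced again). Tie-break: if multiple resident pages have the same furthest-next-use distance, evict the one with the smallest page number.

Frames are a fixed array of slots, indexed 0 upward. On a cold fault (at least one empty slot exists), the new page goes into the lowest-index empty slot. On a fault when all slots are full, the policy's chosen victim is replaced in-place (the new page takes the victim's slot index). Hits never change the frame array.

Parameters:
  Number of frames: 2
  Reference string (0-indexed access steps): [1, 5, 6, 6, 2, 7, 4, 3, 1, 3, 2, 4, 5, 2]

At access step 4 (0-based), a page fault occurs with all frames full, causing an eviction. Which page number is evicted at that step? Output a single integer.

Answer: 6

Derivation:
Step 0: ref 1 -> FAULT, frames=[1,-]
Step 1: ref 5 -> FAULT, frames=[1,5]
Step 2: ref 6 -> FAULT, evict 5, frames=[1,6]
Step 3: ref 6 -> HIT, frames=[1,6]
Step 4: ref 2 -> FAULT, evict 6, frames=[1,2]
At step 4: evicted page 6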